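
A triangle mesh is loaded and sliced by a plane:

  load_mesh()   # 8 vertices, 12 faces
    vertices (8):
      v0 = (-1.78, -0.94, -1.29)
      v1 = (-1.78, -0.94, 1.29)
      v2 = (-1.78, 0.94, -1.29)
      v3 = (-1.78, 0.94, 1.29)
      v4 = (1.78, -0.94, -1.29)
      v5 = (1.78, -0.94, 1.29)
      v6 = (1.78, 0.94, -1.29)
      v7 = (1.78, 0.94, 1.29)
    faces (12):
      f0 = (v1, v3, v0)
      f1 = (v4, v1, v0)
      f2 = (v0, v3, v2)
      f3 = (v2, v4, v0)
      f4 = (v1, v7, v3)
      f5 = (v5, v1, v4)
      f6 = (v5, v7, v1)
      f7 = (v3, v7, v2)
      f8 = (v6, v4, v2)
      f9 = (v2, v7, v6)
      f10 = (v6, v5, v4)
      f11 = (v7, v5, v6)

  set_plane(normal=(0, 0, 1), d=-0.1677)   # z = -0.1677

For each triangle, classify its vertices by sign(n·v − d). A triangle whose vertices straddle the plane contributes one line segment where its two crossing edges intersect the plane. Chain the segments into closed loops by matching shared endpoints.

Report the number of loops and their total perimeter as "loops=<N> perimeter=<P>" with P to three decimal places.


loops=1 perimeter=10.880

Straddling triangles (8 of 12):
  (v1,v3,v0) [++-] → (-1.78, -0.1222, -0.1677)–(-1.78, -0.94, -0.1677)  len=0.8178
  (v4,v1,v0) [-+-] → (0.2314, -0.94, -0.1677)–(-1.78, -0.94, -0.1677)  len=2.0114
  (v0,v3,v2) [-+-] → (-1.78, -0.1222, -0.1677)–(-1.78, 0.94, -0.1677)  len=1.0622
  (v5,v1,v4) [++-] → (0.2314, -0.94, -0.1677)–(1.78, -0.94, -0.1677)  len=1.5486
  (v3,v7,v2) [++-] → (-0.2314, 0.94, -0.1677)–(-1.78, 0.94, -0.1677)  len=1.5486
  (v2,v7,v6) [-+-] → (-0.2314, 0.94, -0.1677)–(1.78, 0.94, -0.1677)  len=2.0114
  (v6,v5,v4) [-+-] → (1.78, 0.1222, -0.1677)–(1.78, -0.94, -0.1677)  len=1.0622
  (v7,v5,v6) [++-] → (1.78, 0.1222, -0.1677)–(1.78, 0.94, -0.1677)  len=0.8178

Chained into 1 loop(s):
  loop 1: 8 segments, perimeter = 10.8800
Total perimeter = 10.880


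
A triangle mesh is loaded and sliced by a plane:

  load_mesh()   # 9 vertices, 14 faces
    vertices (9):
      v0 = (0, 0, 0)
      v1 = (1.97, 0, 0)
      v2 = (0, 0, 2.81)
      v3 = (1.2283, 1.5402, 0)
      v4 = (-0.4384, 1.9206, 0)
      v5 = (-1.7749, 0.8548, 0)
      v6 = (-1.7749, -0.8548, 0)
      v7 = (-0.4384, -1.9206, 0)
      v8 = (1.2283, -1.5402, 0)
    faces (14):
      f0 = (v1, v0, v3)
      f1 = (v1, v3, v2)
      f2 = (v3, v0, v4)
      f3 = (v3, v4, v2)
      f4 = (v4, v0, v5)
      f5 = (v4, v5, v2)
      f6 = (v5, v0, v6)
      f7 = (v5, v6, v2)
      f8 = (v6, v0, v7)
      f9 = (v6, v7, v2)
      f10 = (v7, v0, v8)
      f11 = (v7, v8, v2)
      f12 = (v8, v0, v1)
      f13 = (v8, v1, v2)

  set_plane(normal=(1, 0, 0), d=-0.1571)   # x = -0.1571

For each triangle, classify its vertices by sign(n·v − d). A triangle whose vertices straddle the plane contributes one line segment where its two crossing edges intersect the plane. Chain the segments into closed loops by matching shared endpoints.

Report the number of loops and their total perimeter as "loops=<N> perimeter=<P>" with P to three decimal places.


loops=1 perimeter=10.110

Straddling triangles (10 of 14):
  (v3,v0,v4) [++-] → (-0.1571, 0.688244, 0)–(-0.1571, 1.8564, 0)  len=1.1682
  (v3,v4,v2) [+-+] → (-0.1571, 1.8564, 0)–(-0.1571, 0.688244, 1.80304)  len=2.1484
  (v4,v0,v5) [-+-] → (-0.1571, 0.688244, 0)–(-0.1571, 0.0756601, 0)  len=0.6126
  (v4,v5,v2) [--+] → (-0.1571, 0.0756601, 2.56128)–(-0.1571, 0.688244, 1.80304)  len=0.9748
  (v5,v0,v6) [-+-] → (-0.1571, 0.0756601, 0)–(-0.1571, -0.0756601, 0)  len=0.1513
  (v5,v6,v2) [--+] → (-0.1571, -0.0756601, 2.56128)–(-0.1571, 0.0756601, 2.56128)  len=0.1513
  (v6,v0,v7) [-+-] → (-0.1571, -0.0756601, 0)–(-0.1571, -0.688244, 0)  len=0.6126
  (v6,v7,v2) [--+] → (-0.1571, -0.688244, 1.80304)–(-0.1571, -0.0756601, 2.56128)  len=0.9748
  (v7,v0,v8) [-++] → (-0.1571, -0.688244, 0)–(-0.1571, -1.8564, 0)  len=1.1682
  (v7,v8,v2) [-++] → (-0.1571, -1.8564, 0)–(-0.1571, -0.688244, 1.80304)  len=2.1484

Chained into 1 loop(s):
  loop 1: 10 segments, perimeter = 10.1104
Total perimeter = 10.110


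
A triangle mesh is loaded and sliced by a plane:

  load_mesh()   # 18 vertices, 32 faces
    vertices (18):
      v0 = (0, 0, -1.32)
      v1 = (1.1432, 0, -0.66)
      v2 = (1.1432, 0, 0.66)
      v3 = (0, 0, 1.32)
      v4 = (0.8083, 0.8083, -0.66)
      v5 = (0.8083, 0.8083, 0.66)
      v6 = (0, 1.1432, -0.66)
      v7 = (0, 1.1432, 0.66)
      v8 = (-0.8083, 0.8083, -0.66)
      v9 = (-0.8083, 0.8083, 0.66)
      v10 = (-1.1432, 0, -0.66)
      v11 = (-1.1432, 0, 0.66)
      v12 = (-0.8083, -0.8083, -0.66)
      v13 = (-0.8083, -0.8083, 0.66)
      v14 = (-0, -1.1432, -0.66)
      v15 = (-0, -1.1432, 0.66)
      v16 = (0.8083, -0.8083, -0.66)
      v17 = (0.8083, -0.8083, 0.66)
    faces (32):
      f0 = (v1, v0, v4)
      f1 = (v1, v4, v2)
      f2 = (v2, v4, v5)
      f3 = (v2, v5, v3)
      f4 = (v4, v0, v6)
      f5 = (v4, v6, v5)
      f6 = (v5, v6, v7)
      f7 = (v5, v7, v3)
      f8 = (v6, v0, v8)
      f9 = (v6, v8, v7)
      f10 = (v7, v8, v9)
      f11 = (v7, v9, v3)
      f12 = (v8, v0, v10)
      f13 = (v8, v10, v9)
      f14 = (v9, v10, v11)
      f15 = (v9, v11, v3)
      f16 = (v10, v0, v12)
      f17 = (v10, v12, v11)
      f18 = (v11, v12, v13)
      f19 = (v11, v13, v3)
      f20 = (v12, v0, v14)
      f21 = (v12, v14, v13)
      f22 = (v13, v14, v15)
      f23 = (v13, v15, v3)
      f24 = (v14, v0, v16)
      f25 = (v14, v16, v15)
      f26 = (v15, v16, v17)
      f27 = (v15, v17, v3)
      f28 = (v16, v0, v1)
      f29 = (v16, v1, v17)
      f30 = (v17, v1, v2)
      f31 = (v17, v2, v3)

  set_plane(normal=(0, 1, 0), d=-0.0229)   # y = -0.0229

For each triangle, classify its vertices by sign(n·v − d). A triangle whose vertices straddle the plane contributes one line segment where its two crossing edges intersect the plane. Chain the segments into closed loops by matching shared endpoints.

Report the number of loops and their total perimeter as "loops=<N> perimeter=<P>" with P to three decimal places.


loops=1 perimeter=7.865

Straddling triangles (12 of 32):
  (v10,v0,v12) [++-] → (-0.0229, -0.0229, -1.3013)–(-1.13371, -0.0229, -0.66)  len=1.2826
  (v10,v12,v11) [+-+] → (-1.13371, -0.0229, -0.66)–(-1.13371, -0.0229, 0.622603)  len=1.2826
  (v11,v12,v13) [+--] → (-1.13371, -0.0229, 0.622603)–(-1.13371, -0.0229, 0.66)  len=0.0374
  (v11,v13,v3) [+-+] → (-1.13371, -0.0229, 0.66)–(-0.0229, -0.0229, 1.3013)  len=1.2826
  (v12,v0,v14) [-+-] → (-0.0229, -0.0229, -1.3013)–(0, -0.0229, -1.30678)  len=0.0235
  (v13,v15,v3) [--+] → (0, -0.0229, 1.30678)–(-0.0229, -0.0229, 1.3013)  len=0.0235
  (v14,v0,v16) [-+-] → (0, -0.0229, -1.30678)–(0.0229, -0.0229, -1.3013)  len=0.0235
  (v15,v17,v3) [--+] → (0.0229, -0.0229, 1.3013)–(0, -0.0229, 1.30678)  len=0.0235
  (v16,v0,v1) [-++] → (0.0229, -0.0229, -1.3013)–(1.13371, -0.0229, -0.66)  len=1.2826
  (v16,v1,v17) [-+-] → (1.13371, -0.0229, -0.66)–(1.13371, -0.0229, -0.622603)  len=0.0374
  (v17,v1,v2) [-++] → (1.13371, -0.0229, -0.622603)–(1.13371, -0.0229, 0.66)  len=1.2826
  (v17,v2,v3) [-++] → (1.13371, -0.0229, 0.66)–(0.0229, -0.0229, 1.3013)  len=1.2826

Chained into 1 loop(s):
  loop 1: 12 segments, perimeter = 7.8648
Total perimeter = 7.865


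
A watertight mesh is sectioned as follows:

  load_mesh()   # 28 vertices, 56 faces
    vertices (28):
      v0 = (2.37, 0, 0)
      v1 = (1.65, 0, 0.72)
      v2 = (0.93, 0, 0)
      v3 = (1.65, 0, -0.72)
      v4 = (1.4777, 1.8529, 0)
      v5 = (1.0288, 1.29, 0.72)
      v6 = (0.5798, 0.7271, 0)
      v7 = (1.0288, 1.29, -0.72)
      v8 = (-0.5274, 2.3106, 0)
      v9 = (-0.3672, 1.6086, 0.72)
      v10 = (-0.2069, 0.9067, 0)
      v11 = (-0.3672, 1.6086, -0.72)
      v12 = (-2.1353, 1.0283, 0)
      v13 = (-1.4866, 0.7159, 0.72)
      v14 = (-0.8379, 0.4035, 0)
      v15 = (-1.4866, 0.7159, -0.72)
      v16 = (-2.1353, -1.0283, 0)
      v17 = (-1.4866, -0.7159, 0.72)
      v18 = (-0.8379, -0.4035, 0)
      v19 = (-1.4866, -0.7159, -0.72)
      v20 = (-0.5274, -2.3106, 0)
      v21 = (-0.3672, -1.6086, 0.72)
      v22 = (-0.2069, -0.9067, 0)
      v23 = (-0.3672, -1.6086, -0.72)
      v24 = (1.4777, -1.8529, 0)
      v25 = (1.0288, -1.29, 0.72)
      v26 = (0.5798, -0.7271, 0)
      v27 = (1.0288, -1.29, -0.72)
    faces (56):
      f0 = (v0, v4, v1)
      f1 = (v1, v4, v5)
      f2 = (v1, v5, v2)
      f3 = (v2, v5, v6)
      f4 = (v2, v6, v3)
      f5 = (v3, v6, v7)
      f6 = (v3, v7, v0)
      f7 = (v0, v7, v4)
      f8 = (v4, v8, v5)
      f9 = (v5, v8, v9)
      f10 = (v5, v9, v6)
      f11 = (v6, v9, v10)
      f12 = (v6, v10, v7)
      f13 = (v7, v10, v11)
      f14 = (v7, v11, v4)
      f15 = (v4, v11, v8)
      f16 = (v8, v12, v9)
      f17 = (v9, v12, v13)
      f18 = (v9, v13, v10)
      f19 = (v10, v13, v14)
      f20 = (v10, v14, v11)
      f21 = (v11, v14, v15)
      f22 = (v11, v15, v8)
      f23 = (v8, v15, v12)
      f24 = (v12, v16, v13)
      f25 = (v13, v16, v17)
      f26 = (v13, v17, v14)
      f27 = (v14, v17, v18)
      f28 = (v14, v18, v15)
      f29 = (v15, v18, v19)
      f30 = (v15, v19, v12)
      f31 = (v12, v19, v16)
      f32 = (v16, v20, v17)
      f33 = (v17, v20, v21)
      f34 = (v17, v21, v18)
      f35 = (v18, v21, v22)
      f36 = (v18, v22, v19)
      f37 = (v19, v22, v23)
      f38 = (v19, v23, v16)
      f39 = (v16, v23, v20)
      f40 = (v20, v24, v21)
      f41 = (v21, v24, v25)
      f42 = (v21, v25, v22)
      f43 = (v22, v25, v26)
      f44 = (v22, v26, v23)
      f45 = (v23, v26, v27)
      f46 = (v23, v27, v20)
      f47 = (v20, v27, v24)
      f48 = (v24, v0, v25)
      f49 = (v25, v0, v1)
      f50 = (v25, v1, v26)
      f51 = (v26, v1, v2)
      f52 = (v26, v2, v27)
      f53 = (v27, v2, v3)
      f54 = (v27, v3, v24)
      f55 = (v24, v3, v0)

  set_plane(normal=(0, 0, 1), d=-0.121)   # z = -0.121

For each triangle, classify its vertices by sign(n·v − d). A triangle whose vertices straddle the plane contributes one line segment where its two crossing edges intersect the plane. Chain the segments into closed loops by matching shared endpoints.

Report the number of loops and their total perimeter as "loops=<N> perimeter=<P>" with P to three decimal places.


loops=2 perimeter=20.045

Straddling triangles (28 of 56):
  (v2,v6,v3) [++-] → (0.759653, 0.604907, -0.121)–(1.051, 0, -0.121)  len=0.6714
  (v3,v6,v7) [-+-] → (0.759653, 0.604907, -0.121)–(0.655257, 0.821698, -0.121)  len=0.2406
  (v3,v7,v0) [--+] → (2.1446, 0.216792, -0.121)–(2.249, 0, -0.121)  len=0.2406
  (v0,v7,v4) [+-+] → (2.1446, 0.216792, -0.121)–(1.40226, 1.7583, -0.121)  len=1.7109
  (v6,v10,v7) [++-] → (0.00076625, 0.971116, -0.121)–(0.655257, 0.821698, -0.121)  len=0.6713
  (v7,v10,v11) [-+-] → (0.00076625, 0.971116, -0.121)–(-0.233839, 1.02466, -0.121)  len=0.2406
  (v7,v11,v4) [--+] → (1.16765, 1.81184, -0.121)–(1.40226, 1.7583, -0.121)  len=0.2406
  (v4,v11,v8) [+-+] → (1.16765, 1.81184, -0.121)–(-0.500478, 2.19263, -0.121)  len=1.7110
  (v10,v14,v11) [++-] → (-0.758796, 0.606024, -0.121)–(-0.233839, 1.02466, -0.121)  len=0.6714
  (v11,v14,v15) [-+-] → (-0.758796, 0.606024, -0.121)–(-0.946918, 0.456001, -0.121)  len=0.2406
  (v11,v15,v8) [--+] → (-0.688599, 2.0426, -0.121)–(-0.500478, 2.19263, -0.121)  len=0.2406
  (v8,v15,v12) [+-+] → (-0.688599, 2.0426, -0.121)–(-2.02628, 0.975799, -0.121)  len=1.7110
  (v14,v18,v15) [++-] → (-0.946918, -0.215379, -0.121)–(-0.946918, 0.456001, -0.121)  len=0.6714
  (v15,v18,v19) [-+-] → (-0.946918, -0.215379, -0.121)–(-0.946918, -0.456001, -0.121)  len=0.2406
  (v15,v19,v12) [--+] → (-2.02628, 0.735178, -0.121)–(-2.02628, 0.975799, -0.121)  len=0.2406
  (v12,v19,v16) [+-+] → (-2.02628, 0.735178, -0.121)–(-2.02628, -0.975799, -0.121)  len=1.7110
  (v18,v22,v19) [++-] → (-0.421961, -0.874635, -0.121)–(-0.946918, -0.456001, -0.121)  len=0.6714
  (v19,v22,v23) [-+-] → (-0.421961, -0.874635, -0.121)–(-0.233839, -1.02466, -0.121)  len=0.2406
  (v19,v23,v16) [--+] → (-1.83816, -1.12582, -0.121)–(-2.02628, -0.975799, -0.121)  len=0.2406
  (v16,v23,v20) [+-+] → (-1.83816, -1.12582, -0.121)–(-0.500478, -2.19263, -0.121)  len=1.7110
  (v22,v26,v23) [++-] → (0.420651, -0.875241, -0.121)–(-0.233839, -1.02466, -0.121)  len=0.6713
  (v23,v26,v27) [-+-] → (0.420651, -0.875241, -0.121)–(0.655257, -0.821698, -0.121)  len=0.2406
  (v23,v27,v20) [--+] → (-0.265872, -2.13908, -0.121)–(-0.500478, -2.19263, -0.121)  len=0.2406
  (v20,v27,v24) [+-+] → (-0.265872, -2.13908, -0.121)–(1.40226, -1.7583, -0.121)  len=1.7110
  (v26,v2,v27) [++-] → (0.946604, -0.216792, -0.121)–(0.655257, -0.821698, -0.121)  len=0.6714
  (v27,v2,v3) [-+-] → (0.946604, -0.216792, -0.121)–(1.051, 0, -0.121)  len=0.2406
  (v27,v3,v24) [--+] → (1.50666, -1.54151, -0.121)–(1.40226, -1.7583, -0.121)  len=0.2406
  (v24,v3,v0) [+-+] → (1.50666, -1.54151, -0.121)–(2.249, 0, -0.121)  len=1.7109

Chained into 2 loop(s):
  loop 1: 14 segments, perimeter = 6.3841
  loop 2: 14 segments, perimeter = 13.6613
Total perimeter = 20.045


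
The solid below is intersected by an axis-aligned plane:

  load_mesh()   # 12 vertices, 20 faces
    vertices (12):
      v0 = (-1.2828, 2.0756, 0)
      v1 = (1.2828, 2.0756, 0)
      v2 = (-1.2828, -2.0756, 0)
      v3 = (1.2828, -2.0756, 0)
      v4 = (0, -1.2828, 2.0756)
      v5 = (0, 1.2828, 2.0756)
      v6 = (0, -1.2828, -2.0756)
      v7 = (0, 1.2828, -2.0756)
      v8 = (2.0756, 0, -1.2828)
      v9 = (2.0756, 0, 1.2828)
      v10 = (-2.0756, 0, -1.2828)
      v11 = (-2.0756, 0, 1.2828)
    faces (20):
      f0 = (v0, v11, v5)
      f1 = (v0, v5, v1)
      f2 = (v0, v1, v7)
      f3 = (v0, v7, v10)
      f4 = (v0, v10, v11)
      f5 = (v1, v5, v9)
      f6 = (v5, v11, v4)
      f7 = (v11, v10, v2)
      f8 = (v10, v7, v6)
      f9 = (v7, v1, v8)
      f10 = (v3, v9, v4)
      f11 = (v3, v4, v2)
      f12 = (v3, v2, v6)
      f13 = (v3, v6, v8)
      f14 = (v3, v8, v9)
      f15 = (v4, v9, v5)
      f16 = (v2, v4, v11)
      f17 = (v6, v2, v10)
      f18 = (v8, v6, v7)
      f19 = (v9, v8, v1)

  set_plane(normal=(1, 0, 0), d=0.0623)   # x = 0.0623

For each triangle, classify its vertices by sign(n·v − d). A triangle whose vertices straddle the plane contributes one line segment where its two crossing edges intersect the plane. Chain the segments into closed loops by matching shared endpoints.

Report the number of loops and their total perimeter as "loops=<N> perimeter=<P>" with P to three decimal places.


Straddling triangles (10 of 20):
  (v0,v5,v1) [--+] → (0.0623, 1.3213, 1.9748)–(0.0623, 2.0756, 0)  len=2.1140
  (v0,v1,v7) [-+-] → (0.0623, 2.0756, 0)–(0.0623, 1.3213, -1.9748)  len=2.1140
  (v1,v5,v9) [+-+] → (0.0623, 1.3213, 1.9748)–(0.0623, 1.2443, 2.0518)  len=0.1089
  (v7,v1,v8) [-++] → (0.0623, 1.3213, -1.9748)–(0.0623, 1.2443, -2.0518)  len=0.1089
  (v3,v9,v4) [++-] → (0.0623, -1.2443, 2.0518)–(0.0623, -1.3213, 1.9748)  len=0.1089
  (v3,v4,v2) [+--] → (0.0623, -1.3213, 1.9748)–(0.0623, -2.0756, 0)  len=2.1140
  (v3,v2,v6) [+--] → (0.0623, -2.0756, 0)–(0.0623, -1.3213, -1.9748)  len=2.1140
  (v3,v6,v8) [+-+] → (0.0623, -1.3213, -1.9748)–(0.0623, -1.2443, -2.0518)  len=0.1089
  (v4,v9,v5) [-+-] → (0.0623, -1.2443, 2.0518)–(0.0623, 1.2443, 2.0518)  len=2.4886
  (v8,v6,v7) [+--] → (0.0623, -1.2443, -2.0518)–(0.0623, 1.2443, -2.0518)  len=2.4886

Chained into 1 loop(s):
  loop 1: 10 segments, perimeter = 13.8686
Total perimeter = 13.869

loops=1 perimeter=13.869


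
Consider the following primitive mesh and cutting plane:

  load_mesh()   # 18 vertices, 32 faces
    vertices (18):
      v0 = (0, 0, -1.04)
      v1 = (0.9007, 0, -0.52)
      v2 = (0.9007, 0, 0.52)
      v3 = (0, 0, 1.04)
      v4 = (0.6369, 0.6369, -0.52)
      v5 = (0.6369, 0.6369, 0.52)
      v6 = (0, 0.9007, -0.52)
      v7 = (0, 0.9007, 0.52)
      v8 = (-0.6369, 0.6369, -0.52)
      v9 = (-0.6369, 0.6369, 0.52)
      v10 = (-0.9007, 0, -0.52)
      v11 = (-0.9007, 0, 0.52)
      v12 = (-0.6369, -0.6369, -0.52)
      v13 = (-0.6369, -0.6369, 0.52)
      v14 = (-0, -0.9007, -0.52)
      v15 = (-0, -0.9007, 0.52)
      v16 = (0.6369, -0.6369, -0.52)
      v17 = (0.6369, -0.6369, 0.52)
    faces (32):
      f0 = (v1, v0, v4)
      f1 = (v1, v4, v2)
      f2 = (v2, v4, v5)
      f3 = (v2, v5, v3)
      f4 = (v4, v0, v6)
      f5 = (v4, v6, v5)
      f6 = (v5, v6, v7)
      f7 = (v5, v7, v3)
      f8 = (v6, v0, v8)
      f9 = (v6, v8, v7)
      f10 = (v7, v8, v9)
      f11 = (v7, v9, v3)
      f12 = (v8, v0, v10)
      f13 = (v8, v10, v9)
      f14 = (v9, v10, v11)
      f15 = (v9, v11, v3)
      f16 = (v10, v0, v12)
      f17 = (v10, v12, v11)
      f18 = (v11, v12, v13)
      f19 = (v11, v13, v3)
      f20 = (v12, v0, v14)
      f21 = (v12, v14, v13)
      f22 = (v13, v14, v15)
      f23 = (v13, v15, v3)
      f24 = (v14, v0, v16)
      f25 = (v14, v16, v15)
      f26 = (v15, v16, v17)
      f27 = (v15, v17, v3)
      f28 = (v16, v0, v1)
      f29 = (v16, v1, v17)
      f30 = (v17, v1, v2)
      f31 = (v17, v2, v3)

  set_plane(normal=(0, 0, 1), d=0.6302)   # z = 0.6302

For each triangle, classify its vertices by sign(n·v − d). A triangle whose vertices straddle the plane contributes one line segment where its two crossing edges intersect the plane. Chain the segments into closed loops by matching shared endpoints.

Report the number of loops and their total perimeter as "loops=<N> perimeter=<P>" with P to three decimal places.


Straddling triangles (8 of 32):
  (v2,v5,v3) [--+] → (0.501926, 0.501926, 0.6302)–(0.709821, 0, 0.6302)  len=0.5433
  (v5,v7,v3) [--+] → (0, 0.709821, 0.6302)–(0.501926, 0.501926, 0.6302)  len=0.5433
  (v7,v9,v3) [--+] → (-0.501926, 0.501926, 0.6302)–(0, 0.709821, 0.6302)  len=0.5433
  (v9,v11,v3) [--+] → (-0.709821, 0, 0.6302)–(-0.501926, 0.501926, 0.6302)  len=0.5433
  (v11,v13,v3) [--+] → (-0.501926, -0.501926, 0.6302)–(-0.709821, 0, 0.6302)  len=0.5433
  (v13,v15,v3) [--+] → (0, -0.709821, 0.6302)–(-0.501926, -0.501926, 0.6302)  len=0.5433
  (v15,v17,v3) [--+] → (0.501926, -0.501926, 0.6302)–(0, -0.709821, 0.6302)  len=0.5433
  (v17,v2,v3) [--+] → (0.709821, 0, 0.6302)–(0.501926, -0.501926, 0.6302)  len=0.5433

Chained into 1 loop(s):
  loop 1: 8 segments, perimeter = 4.3462
Total perimeter = 4.346

loops=1 perimeter=4.346


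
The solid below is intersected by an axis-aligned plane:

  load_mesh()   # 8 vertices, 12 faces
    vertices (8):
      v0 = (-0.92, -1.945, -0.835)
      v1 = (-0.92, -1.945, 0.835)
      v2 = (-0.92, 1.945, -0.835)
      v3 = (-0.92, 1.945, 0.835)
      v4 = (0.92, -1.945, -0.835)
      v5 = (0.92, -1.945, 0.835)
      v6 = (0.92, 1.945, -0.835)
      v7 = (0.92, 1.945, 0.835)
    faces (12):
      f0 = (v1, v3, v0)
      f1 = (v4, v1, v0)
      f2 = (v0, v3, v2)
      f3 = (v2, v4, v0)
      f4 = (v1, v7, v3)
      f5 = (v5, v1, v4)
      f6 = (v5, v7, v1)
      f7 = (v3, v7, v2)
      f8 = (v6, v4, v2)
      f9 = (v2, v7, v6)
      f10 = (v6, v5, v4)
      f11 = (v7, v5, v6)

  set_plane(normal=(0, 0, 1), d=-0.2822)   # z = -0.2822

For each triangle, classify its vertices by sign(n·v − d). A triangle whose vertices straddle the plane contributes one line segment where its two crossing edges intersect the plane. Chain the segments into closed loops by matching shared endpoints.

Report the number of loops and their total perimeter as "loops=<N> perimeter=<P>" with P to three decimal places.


loops=1 perimeter=11.460

Straddling triangles (8 of 12):
  (v1,v3,v0) [++-] → (-0.92, -0.65734, -0.2822)–(-0.92, -1.945, -0.2822)  len=1.2877
  (v4,v1,v0) [-+-] → (0.310927, -1.945, -0.2822)–(-0.92, -1.945, -0.2822)  len=1.2309
  (v0,v3,v2) [-+-] → (-0.92, -0.65734, -0.2822)–(-0.92, 1.945, -0.2822)  len=2.6023
  (v5,v1,v4) [++-] → (0.310927, -1.945, -0.2822)–(0.92, -1.945, -0.2822)  len=0.6091
  (v3,v7,v2) [++-] → (-0.310927, 1.945, -0.2822)–(-0.92, 1.945, -0.2822)  len=0.6091
  (v2,v7,v6) [-+-] → (-0.310927, 1.945, -0.2822)–(0.92, 1.945, -0.2822)  len=1.2309
  (v6,v5,v4) [-+-] → (0.92, 0.65734, -0.2822)–(0.92, -1.945, -0.2822)  len=2.6023
  (v7,v5,v6) [++-] → (0.92, 0.65734, -0.2822)–(0.92, 1.945, -0.2822)  len=1.2877

Chained into 1 loop(s):
  loop 1: 8 segments, perimeter = 11.4600
Total perimeter = 11.460


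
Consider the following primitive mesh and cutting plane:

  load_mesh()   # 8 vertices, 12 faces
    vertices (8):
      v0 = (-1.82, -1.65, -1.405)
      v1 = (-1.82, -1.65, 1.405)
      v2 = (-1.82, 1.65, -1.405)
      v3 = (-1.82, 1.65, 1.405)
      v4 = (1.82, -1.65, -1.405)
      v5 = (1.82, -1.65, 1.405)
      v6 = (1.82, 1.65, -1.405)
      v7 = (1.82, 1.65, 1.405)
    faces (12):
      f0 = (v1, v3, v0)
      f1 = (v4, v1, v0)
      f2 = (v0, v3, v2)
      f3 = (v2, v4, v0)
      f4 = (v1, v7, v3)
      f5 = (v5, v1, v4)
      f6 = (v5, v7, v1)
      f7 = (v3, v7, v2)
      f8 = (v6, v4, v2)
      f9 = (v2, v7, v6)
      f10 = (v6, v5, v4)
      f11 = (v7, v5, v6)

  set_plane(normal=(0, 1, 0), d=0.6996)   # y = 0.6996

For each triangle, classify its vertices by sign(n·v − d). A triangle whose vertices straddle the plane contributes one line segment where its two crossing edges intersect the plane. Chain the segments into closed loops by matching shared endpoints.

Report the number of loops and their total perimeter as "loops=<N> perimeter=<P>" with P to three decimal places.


Straddling triangles (8 of 12):
  (v1,v3,v0) [-+-] → (-1.82, 0.6996, 1.405)–(-1.82, 0.6996, 0.59572)  len=0.8093
  (v0,v3,v2) [-++] → (-1.82, 0.6996, 0.59572)–(-1.82, 0.6996, -1.405)  len=2.0007
  (v2,v4,v0) [+--] → (-0.77168, 0.6996, -1.405)–(-1.82, 0.6996, -1.405)  len=1.0483
  (v1,v7,v3) [-++] → (0.77168, 0.6996, 1.405)–(-1.82, 0.6996, 1.405)  len=2.5917
  (v5,v7,v1) [-+-] → (1.82, 0.6996, 1.405)–(0.77168, 0.6996, 1.405)  len=1.0483
  (v6,v4,v2) [+-+] → (1.82, 0.6996, -1.405)–(-0.77168, 0.6996, -1.405)  len=2.5917
  (v6,v5,v4) [+--] → (1.82, 0.6996, -0.59572)–(1.82, 0.6996, -1.405)  len=0.8093
  (v7,v5,v6) [+-+] → (1.82, 0.6996, 1.405)–(1.82, 0.6996, -0.59572)  len=2.0007

Chained into 1 loop(s):
  loop 1: 8 segments, perimeter = 12.9000
Total perimeter = 12.900

loops=1 perimeter=12.900


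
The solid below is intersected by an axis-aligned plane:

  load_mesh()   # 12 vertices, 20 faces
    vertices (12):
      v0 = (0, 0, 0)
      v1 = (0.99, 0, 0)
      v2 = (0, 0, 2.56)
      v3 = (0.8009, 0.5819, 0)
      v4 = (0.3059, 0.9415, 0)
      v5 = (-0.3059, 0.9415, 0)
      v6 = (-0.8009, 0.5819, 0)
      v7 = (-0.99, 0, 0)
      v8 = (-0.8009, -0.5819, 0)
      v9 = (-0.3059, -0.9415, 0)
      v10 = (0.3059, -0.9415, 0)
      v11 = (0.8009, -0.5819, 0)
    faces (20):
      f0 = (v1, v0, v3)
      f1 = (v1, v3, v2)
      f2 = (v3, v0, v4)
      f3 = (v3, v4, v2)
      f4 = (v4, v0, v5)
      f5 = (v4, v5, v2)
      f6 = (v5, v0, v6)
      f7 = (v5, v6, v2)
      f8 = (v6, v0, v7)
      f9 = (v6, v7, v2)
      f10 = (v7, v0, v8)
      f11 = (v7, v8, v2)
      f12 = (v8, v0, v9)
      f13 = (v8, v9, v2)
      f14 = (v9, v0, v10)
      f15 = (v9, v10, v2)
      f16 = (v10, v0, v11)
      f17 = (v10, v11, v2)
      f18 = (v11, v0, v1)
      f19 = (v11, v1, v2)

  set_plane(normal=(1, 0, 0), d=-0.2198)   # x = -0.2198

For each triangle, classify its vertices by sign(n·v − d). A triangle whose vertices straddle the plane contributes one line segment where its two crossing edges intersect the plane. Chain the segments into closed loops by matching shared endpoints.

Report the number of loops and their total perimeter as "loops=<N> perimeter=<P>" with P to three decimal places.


loops=1 perimeter=6.333

Straddling triangles (12 of 20):
  (v4,v0,v5) [++-] → (-0.2198, 0.676501, 0)–(-0.2198, 0.9415, 0)  len=0.2650
  (v4,v5,v2) [+-+] → (-0.2198, 0.9415, 0)–(-0.2198, 0.676501, 0.720549)  len=0.7677
  (v5,v0,v6) [-+-] → (-0.2198, 0.676501, 0)–(-0.2198, 0.159697, 0)  len=0.5168
  (v5,v6,v2) [--+] → (-0.2198, 0.159697, 1.85743)–(-0.2198, 0.676501, 0.720549)  len=1.2488
  (v6,v0,v7) [-+-] → (-0.2198, 0.159697, 0)–(-0.2198, 0, 0)  len=0.1597
  (v6,v7,v2) [--+] → (-0.2198, 0, 1.99163)–(-0.2198, 0.159697, 1.85743)  len=0.2086
  (v7,v0,v8) [-+-] → (-0.2198, 0, 0)–(-0.2198, -0.159697, 0)  len=0.1597
  (v7,v8,v2) [--+] → (-0.2198, -0.159697, 1.85743)–(-0.2198, 0, 1.99163)  len=0.2086
  (v8,v0,v9) [-+-] → (-0.2198, -0.159697, 0)–(-0.2198, -0.676501, 0)  len=0.5168
  (v8,v9,v2) [--+] → (-0.2198, -0.676501, 0.720549)–(-0.2198, -0.159697, 1.85743)  len=1.2488
  (v9,v0,v10) [-++] → (-0.2198, -0.676501, 0)–(-0.2198, -0.9415, 0)  len=0.2650
  (v9,v10,v2) [-++] → (-0.2198, -0.9415, 0)–(-0.2198, -0.676501, 0.720549)  len=0.7677

Chained into 1 loop(s):
  loop 1: 12 segments, perimeter = 6.3333
Total perimeter = 6.333


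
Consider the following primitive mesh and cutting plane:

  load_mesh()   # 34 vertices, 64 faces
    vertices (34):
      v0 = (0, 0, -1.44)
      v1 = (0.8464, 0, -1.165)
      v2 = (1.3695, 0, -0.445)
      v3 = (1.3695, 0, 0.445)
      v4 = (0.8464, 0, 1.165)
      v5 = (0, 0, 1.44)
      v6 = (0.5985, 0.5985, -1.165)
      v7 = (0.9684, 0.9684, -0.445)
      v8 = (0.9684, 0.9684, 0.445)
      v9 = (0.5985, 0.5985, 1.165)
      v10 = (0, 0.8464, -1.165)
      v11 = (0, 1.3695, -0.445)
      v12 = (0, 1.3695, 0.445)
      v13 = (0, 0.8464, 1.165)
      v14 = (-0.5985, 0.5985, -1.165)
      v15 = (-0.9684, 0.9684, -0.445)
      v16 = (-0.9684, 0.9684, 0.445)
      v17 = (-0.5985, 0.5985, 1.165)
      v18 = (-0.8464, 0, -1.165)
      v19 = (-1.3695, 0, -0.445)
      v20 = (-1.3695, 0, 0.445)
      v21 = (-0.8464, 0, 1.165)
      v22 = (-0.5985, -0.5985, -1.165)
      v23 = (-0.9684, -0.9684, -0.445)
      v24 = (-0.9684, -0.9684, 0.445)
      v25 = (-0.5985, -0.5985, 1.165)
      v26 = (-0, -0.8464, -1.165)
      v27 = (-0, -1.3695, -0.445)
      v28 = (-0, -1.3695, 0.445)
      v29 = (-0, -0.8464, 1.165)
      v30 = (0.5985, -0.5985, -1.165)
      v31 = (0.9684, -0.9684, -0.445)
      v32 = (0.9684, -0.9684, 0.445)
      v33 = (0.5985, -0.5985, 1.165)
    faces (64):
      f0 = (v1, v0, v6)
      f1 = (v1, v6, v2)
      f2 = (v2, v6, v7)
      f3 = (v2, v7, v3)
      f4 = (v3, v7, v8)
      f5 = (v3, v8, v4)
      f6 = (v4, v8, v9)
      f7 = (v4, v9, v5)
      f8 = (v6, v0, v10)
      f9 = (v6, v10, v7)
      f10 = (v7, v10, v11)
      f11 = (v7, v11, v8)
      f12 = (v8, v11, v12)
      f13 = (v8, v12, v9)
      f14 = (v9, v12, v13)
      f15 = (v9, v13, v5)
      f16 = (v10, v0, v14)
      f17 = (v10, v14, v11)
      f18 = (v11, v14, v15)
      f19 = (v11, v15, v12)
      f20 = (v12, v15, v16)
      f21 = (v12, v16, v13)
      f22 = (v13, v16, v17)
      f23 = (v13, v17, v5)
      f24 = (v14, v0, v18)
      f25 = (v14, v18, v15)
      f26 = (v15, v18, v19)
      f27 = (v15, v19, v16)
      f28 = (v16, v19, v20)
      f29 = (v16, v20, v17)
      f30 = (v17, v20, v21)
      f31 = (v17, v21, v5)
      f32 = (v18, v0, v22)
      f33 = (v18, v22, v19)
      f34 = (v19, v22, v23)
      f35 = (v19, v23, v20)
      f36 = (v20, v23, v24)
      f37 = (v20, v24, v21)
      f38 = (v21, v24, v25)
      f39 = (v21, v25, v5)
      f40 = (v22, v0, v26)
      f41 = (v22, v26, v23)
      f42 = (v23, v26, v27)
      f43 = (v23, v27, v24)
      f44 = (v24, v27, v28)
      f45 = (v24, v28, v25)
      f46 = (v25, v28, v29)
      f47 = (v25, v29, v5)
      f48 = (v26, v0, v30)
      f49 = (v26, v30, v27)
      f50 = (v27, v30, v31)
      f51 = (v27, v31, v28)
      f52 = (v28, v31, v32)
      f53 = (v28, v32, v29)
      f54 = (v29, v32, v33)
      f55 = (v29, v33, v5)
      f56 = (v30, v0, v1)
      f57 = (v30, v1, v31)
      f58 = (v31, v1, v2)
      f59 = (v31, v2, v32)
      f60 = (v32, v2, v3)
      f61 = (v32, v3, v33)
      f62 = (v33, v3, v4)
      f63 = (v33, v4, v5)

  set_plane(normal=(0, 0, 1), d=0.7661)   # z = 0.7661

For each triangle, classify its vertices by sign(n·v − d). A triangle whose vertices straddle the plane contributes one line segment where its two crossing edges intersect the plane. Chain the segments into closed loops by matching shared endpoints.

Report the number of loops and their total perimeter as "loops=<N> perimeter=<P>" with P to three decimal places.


loops=1 perimeter=6.957

Straddling triangles (16 of 64):
  (v3,v8,v4) [--+] → (0.913991, 0.53652, 0.7661)–(1.13621, 0, 0.7661)  len=0.5807
  (v4,v8,v9) [+-+] → (0.913991, 0.536521, 0.7661)–(0.803435, 0.803435, 0.7661)  len=0.2889
  (v8,v12,v9) [--+] → (0.266914, 1.02566, 0.7661)–(0.803435, 0.803435, 0.7661)  len=0.5807
  (v9,v12,v13) [+-+] → (0.266914, 1.02566, 0.7661)–(0, 1.13621, 0.7661)  len=0.2889
  (v12,v16,v13) [--+] → (-0.53652, 0.913991, 0.7661)–(0, 1.13621, 0.7661)  len=0.5807
  (v13,v16,v17) [+-+] → (-0.536521, 0.913991, 0.7661)–(-0.803435, 0.803435, 0.7661)  len=0.2889
  (v16,v20,v17) [--+] → (-1.02566, 0.266914, 0.7661)–(-0.803435, 0.803435, 0.7661)  len=0.5807
  (v17,v20,v21) [+-+] → (-1.02566, 0.266914, 0.7661)–(-1.13621, 0, 0.7661)  len=0.2889
  (v20,v24,v21) [--+] → (-0.913991, -0.53652, 0.7661)–(-1.13621, 0, 0.7661)  len=0.5807
  (v21,v24,v25) [+-+] → (-0.913991, -0.536521, 0.7661)–(-0.803435, -0.803435, 0.7661)  len=0.2889
  (v24,v28,v25) [--+] → (-0.266914, -1.02566, 0.7661)–(-0.803435, -0.803435, 0.7661)  len=0.5807
  (v25,v28,v29) [+-+] → (-0.266914, -1.02566, 0.7661)–(0, -1.13621, 0.7661)  len=0.2889
  (v28,v32,v29) [--+] → (0.53652, -0.913991, 0.7661)–(0, -1.13621, 0.7661)  len=0.5807
  (v29,v32,v33) [+-+] → (0.536521, -0.913991, 0.7661)–(0.803435, -0.803435, 0.7661)  len=0.2889
  (v32,v3,v33) [--+] → (1.02566, -0.266914, 0.7661)–(0.803435, -0.803435, 0.7661)  len=0.5807
  (v33,v3,v4) [+-+] → (1.02566, -0.266914, 0.7661)–(1.13621, 0, 0.7661)  len=0.2889

Chained into 1 loop(s):
  loop 1: 16 segments, perimeter = 6.9570
Total perimeter = 6.957


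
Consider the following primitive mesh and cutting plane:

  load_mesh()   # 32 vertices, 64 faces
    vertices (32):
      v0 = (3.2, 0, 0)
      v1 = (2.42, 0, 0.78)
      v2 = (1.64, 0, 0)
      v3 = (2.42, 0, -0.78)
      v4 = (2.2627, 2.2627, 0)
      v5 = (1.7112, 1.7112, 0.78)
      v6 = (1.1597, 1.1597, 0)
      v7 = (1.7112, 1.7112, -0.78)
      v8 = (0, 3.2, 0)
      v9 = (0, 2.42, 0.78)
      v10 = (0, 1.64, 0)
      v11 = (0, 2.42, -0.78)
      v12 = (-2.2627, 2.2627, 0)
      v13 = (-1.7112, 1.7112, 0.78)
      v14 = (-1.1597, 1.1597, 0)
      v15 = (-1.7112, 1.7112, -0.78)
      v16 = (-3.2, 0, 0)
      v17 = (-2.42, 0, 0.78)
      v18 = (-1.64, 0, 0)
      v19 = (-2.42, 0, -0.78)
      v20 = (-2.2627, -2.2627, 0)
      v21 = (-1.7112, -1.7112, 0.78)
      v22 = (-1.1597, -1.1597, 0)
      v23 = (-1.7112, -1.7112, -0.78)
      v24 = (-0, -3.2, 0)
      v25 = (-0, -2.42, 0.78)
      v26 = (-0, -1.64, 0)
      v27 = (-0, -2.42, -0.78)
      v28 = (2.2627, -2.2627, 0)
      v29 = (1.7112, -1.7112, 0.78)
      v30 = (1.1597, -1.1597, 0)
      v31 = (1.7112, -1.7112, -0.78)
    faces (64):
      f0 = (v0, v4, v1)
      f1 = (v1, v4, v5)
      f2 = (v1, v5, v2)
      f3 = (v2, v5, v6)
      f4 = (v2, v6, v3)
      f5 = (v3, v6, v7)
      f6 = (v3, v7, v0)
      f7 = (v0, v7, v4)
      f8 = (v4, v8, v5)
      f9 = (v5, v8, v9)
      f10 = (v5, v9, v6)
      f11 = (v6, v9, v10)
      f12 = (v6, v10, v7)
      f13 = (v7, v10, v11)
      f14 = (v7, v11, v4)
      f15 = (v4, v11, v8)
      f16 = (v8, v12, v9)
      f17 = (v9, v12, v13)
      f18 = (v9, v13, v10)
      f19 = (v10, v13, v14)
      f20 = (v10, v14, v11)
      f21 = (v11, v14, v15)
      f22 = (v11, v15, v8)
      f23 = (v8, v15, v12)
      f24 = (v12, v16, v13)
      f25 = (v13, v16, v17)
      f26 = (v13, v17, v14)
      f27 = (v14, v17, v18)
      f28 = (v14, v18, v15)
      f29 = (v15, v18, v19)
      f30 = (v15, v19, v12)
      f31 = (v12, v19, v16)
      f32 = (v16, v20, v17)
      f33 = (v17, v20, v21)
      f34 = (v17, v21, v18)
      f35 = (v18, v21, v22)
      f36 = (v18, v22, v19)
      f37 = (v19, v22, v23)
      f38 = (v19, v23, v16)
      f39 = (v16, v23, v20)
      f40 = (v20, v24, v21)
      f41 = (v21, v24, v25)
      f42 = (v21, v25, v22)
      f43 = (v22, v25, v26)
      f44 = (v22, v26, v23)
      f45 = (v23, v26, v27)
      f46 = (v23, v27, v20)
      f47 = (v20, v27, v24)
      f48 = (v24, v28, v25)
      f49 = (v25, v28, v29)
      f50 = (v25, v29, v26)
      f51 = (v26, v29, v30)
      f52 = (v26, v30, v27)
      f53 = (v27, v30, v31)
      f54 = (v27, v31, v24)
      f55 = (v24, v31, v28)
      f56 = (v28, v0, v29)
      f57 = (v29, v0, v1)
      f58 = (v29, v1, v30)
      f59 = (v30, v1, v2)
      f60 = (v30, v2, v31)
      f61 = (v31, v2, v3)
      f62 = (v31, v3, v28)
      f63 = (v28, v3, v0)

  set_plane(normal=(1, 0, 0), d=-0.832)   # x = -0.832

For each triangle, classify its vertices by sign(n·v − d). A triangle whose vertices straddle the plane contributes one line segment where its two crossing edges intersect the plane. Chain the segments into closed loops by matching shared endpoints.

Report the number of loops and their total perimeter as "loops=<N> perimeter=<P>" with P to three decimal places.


loops=2 perimeter=8.825

Straddling triangles (16 of 64):
  (v8,v12,v9) [+-+] → (-0.832, 2.85535, 0)–(-0.832, 2.36216, 0.493192)  len=0.6975
  (v9,v12,v13) [+--] → (-0.832, 2.36216, 0.493192)–(-0.832, 2.07538, 0.78)  len=0.4056
  (v9,v13,v10) [+-+] → (-0.832, 2.07538, 0.78)–(-0.832, 1.67462, 0.379243)  len=0.5668
  (v10,v13,v14) [+--] → (-0.832, 1.67462, 0.379243)–(-0.832, 1.29542, 0)  len=0.5363
  (v10,v14,v11) [+-+] → (-0.832, 1.29542, 0)–(-0.832, 1.51583, -0.220407)  len=0.3117
  (v11,v14,v15) [+--] → (-0.832, 1.51583, -0.220407)–(-0.832, 2.07538, -0.78)  len=0.7914
  (v11,v15,v8) [+-+] → (-0.832, 2.07538, -0.78)–(-0.832, 2.47613, -0.379243)  len=0.5668
  (v8,v15,v12) [+--] → (-0.832, 2.47613, -0.379243)–(-0.832, 2.85535, 0)  len=0.5363
  (v20,v24,v21) [-+-] → (-0.832, -2.85535, 0)–(-0.832, -2.47613, 0.379243)  len=0.5363
  (v21,v24,v25) [-++] → (-0.832, -2.47613, 0.379243)–(-0.832, -2.07538, 0.78)  len=0.5668
  (v21,v25,v22) [-+-] → (-0.832, -2.07538, 0.78)–(-0.832, -1.51583, 0.220407)  len=0.7914
  (v22,v25,v26) [-++] → (-0.832, -1.51583, 0.220407)–(-0.832, -1.29542, 0)  len=0.3117
  (v22,v26,v23) [-+-] → (-0.832, -1.29542, 0)–(-0.832, -1.67462, -0.379243)  len=0.5363
  (v23,v26,v27) [-++] → (-0.832, -1.67462, -0.379243)–(-0.832, -2.07538, -0.78)  len=0.5668
  (v23,v27,v20) [-+-] → (-0.832, -2.07538, -0.78)–(-0.832, -2.36216, -0.493192)  len=0.4056
  (v20,v27,v24) [-++] → (-0.832, -2.36216, -0.493192)–(-0.832, -2.85535, 0)  len=0.6975

Chained into 2 loop(s):
  loop 1: 8 segments, perimeter = 4.4123
  loop 2: 8 segments, perimeter = 4.4123
Total perimeter = 8.825


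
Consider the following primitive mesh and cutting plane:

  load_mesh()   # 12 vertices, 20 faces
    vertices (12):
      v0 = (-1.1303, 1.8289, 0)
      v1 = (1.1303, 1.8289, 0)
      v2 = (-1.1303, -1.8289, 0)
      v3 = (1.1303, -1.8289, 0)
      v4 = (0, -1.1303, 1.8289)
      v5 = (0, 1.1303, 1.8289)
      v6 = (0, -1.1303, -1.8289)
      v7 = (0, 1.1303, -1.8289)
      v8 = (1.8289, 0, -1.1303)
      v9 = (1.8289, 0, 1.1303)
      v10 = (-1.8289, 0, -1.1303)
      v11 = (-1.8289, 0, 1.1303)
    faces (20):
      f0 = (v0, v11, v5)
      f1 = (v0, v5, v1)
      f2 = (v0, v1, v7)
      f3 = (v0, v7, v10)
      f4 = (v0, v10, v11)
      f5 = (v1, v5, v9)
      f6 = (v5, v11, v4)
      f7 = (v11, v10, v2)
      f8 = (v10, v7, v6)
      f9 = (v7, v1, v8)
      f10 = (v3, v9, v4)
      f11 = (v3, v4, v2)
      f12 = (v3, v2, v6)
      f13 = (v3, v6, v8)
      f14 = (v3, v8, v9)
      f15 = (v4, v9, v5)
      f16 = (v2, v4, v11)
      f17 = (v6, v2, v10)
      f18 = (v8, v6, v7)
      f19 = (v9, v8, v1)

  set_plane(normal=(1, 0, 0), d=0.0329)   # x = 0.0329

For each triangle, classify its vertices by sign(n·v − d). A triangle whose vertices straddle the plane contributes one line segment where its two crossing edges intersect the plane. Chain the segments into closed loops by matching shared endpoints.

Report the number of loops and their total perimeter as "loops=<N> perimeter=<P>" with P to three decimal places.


Straddling triangles (10 of 20):
  (v0,v5,v1) [--+] → (0.0329, 1.15063, 1.77567)–(0.0329, 1.8289, 0)  len=1.9008
  (v0,v1,v7) [-+-] → (0.0329, 1.8289, 0)–(0.0329, 1.15063, -1.77567)  len=1.9008
  (v1,v5,v9) [+-+] → (0.0329, 1.15063, 1.77567)–(0.0329, 1.10997, 1.81633)  len=0.0575
  (v7,v1,v8) [-++] → (0.0329, 1.15063, -1.77567)–(0.0329, 1.10997, -1.81633)  len=0.0575
  (v3,v9,v4) [++-] → (0.0329, -1.10997, 1.81633)–(0.0329, -1.15063, 1.77567)  len=0.0575
  (v3,v4,v2) [+--] → (0.0329, -1.15063, 1.77567)–(0.0329, -1.8289, 0)  len=1.9008
  (v3,v2,v6) [+--] → (0.0329, -1.8289, 0)–(0.0329, -1.15063, -1.77567)  len=1.9008
  (v3,v6,v8) [+-+] → (0.0329, -1.15063, -1.77567)–(0.0329, -1.10997, -1.81633)  len=0.0575
  (v4,v9,v5) [-+-] → (0.0329, -1.10997, 1.81633)–(0.0329, 1.10997, 1.81633)  len=2.2199
  (v8,v6,v7) [+--] → (0.0329, -1.10997, -1.81633)–(0.0329, 1.10997, -1.81633)  len=2.2199

Chained into 1 loop(s):
  loop 1: 10 segments, perimeter = 12.2731
Total perimeter = 12.273

loops=1 perimeter=12.273


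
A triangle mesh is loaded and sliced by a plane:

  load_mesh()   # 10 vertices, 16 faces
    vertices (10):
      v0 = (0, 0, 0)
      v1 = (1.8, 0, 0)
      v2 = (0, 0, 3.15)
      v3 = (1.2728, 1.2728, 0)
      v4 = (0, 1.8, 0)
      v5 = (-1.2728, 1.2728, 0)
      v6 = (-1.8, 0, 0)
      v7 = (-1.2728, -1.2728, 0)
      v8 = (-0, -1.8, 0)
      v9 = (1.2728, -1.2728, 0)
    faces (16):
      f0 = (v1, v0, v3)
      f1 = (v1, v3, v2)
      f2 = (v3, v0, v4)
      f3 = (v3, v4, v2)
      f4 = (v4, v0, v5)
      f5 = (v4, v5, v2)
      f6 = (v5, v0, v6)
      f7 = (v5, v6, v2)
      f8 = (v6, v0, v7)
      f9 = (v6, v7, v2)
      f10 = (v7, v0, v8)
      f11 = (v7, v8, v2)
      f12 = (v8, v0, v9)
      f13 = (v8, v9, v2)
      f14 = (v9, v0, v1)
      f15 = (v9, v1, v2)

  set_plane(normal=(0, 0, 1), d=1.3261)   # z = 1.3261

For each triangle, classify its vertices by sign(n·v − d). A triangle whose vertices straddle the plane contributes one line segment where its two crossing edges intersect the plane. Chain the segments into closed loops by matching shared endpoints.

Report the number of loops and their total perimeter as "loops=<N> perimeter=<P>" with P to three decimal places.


loops=1 perimeter=6.382

Straddling triangles (8 of 16):
  (v1,v3,v2) [--+] → (0.736971, 0.736971, 1.3261)–(1.04223, 0, 1.3261)  len=0.7977
  (v3,v4,v2) [--+] → (0, 1.04223, 1.3261)–(0.736971, 0.736971, 1.3261)  len=0.7977
  (v4,v5,v2) [--+] → (-0.736971, 0.736971, 1.3261)–(0, 1.04223, 1.3261)  len=0.7977
  (v5,v6,v2) [--+] → (-1.04223, 0, 1.3261)–(-0.736971, 0.736971, 1.3261)  len=0.7977
  (v6,v7,v2) [--+] → (-0.736971, -0.736971, 1.3261)–(-1.04223, 0, 1.3261)  len=0.7977
  (v7,v8,v2) [--+] → (0, -1.04223, 1.3261)–(-0.736971, -0.736971, 1.3261)  len=0.7977
  (v8,v9,v2) [--+] → (0.736971, -0.736971, 1.3261)–(0, -1.04223, 1.3261)  len=0.7977
  (v9,v1,v2) [--+] → (1.04223, 0, 1.3261)–(0.736971, -0.736971, 1.3261)  len=0.7977

Chained into 1 loop(s):
  loop 1: 8 segments, perimeter = 6.3815
Total perimeter = 6.382


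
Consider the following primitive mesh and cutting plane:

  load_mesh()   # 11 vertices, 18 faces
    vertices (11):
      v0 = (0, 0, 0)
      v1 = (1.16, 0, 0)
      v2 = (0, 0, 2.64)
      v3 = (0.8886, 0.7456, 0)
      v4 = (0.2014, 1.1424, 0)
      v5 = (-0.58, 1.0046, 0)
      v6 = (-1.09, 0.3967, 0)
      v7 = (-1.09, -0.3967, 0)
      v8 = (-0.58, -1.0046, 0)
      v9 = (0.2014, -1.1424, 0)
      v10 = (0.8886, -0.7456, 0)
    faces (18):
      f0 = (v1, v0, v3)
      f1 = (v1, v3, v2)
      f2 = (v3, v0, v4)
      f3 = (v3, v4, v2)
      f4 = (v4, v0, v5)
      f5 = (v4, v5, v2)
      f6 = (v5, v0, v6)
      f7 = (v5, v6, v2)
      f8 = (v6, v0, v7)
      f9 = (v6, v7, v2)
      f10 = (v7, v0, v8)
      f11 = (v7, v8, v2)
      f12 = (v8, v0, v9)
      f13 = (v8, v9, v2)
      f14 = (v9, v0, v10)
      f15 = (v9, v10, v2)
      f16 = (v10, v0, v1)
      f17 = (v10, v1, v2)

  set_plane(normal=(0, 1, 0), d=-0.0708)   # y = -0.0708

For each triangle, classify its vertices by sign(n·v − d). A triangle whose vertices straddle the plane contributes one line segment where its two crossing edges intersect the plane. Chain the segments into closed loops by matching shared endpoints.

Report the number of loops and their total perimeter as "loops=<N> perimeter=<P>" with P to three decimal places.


Straddling triangles (10 of 18):
  (v6,v0,v7) [++-] → (-0.194535, -0.0708, 0)–(-1.09, -0.0708, 0)  len=0.8955
  (v6,v7,v2) [+-+] → (-1.09, -0.0708, 0)–(-0.194535, -0.0708, 2.16883)  len=2.3464
  (v7,v0,v8) [-+-] → (-0.194535, -0.0708, 0)–(-0.040876, -0.0708, 0)  len=0.1537
  (v7,v8,v2) [--+] → (-0.040876, -0.0708, 2.45394)–(-0.194535, -0.0708, 2.16883)  len=0.3239
  (v8,v0,v9) [-+-] → (-0.040876, -0.0708, 0)–(0.0124817, -0.0708, 0)  len=0.0534
  (v8,v9,v2) [--+] → (0.0124817, -0.0708, 2.47639)–(-0.040876, -0.0708, 2.45394)  len=0.0579
  (v9,v0,v10) [-+-] → (0.0124817, -0.0708, 0)–(0.0843789, -0.0708, 0)  len=0.0719
  (v9,v10,v2) [--+] → (0.0843789, -0.0708, 2.38931)–(0.0124817, -0.0708, 2.47639)  len=0.1129
  (v10,v0,v1) [-++] → (0.0843789, -0.0708, 0)–(1.13423, -0.0708, 0)  len=1.0498
  (v10,v1,v2) [-++] → (1.13423, -0.0708, 0)–(0.0843789, -0.0708, 2.38931)  len=2.6098

Chained into 1 loop(s):
  loop 1: 10 segments, perimeter = 7.6751
Total perimeter = 7.675

loops=1 perimeter=7.675
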